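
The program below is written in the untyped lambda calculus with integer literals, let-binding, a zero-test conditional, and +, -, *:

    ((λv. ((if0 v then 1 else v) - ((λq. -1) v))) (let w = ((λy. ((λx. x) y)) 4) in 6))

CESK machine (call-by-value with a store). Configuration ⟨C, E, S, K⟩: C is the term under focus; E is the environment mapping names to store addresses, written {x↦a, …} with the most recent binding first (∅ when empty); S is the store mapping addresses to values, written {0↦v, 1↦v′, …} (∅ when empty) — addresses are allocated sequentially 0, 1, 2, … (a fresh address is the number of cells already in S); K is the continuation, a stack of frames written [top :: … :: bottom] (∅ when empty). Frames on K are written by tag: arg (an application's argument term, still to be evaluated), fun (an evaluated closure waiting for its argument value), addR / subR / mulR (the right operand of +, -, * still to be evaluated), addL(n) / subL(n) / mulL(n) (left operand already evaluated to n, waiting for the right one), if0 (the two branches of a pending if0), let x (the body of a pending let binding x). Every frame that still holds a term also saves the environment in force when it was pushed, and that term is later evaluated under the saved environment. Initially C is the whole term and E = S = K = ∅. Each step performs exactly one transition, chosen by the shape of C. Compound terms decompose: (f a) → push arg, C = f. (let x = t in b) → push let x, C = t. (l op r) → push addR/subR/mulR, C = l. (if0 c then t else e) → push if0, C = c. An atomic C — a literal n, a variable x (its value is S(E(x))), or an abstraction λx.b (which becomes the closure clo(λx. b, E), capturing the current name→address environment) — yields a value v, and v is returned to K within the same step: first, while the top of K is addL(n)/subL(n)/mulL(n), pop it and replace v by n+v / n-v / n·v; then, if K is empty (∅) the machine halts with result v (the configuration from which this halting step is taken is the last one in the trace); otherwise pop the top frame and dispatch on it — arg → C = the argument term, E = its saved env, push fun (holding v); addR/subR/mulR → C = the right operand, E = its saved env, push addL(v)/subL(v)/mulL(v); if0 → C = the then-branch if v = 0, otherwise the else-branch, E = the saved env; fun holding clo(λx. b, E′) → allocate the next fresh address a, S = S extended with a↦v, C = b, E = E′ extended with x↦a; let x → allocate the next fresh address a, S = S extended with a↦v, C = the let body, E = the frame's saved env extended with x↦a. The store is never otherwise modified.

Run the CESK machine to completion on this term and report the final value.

[0] ⟨C=((λv. ((if0 v then 1 else v) - ((λq. -1) v))) (let w = ((λy. ((λx. x) y)) 4) in 6)); E=∅; S=∅; K=∅⟩
[1] ⟨C=(λv. ((if0 v then 1 else v) - ((λq. -1) v))); E=∅; S=∅; K=[arg]⟩
[2] ⟨C=(let w = ((λy. ((λx. x) y)) 4) in 6); E=∅; S=∅; K=[fun]⟩
[3] ⟨C=((λy. ((λx. x) y)) 4); E=∅; S=∅; K=[let w :: fun]⟩
[4] ⟨C=(λy. ((λx. x) y)); E=∅; S=∅; K=[arg :: let w :: fun]⟩
[5] ⟨C=4; E=∅; S=∅; K=[fun :: let w :: fun]⟩
[6] ⟨C=((λx. x) y); E={y↦0}; S={0↦4}; K=[let w :: fun]⟩
[7] ⟨C=(λx. x); E={y↦0}; S={0↦4}; K=[arg :: let w :: fun]⟩
[8] ⟨C=y; E={y↦0}; S={0↦4}; K=[fun :: let w :: fun]⟩
[9] ⟨C=x; E={x↦1, y↦0}; S={0↦4, 1↦4}; K=[let w :: fun]⟩
[10] ⟨C=6; E={w↦2}; S={0↦4, 1↦4, 2↦4}; K=[fun]⟩
[11] ⟨C=((if0 v then 1 else v) - ((λq. -1) v)); E={v↦3}; S={0↦4, 1↦4, 2↦4, 3↦6}; K=∅⟩
[12] ⟨C=(if0 v then 1 else v); E={v↦3}; S={0↦4, 1↦4, 2↦4, 3↦6}; K=[subR]⟩
[13] ⟨C=v; E={v↦3}; S={0↦4, 1↦4, 2↦4, 3↦6}; K=[if0 :: subR]⟩
[14] ⟨C=v; E={v↦3}; S={0↦4, 1↦4, 2↦4, 3↦6}; K=[subR]⟩
[15] ⟨C=((λq. -1) v); E={v↦3}; S={0↦4, 1↦4, 2↦4, 3↦6}; K=[subL(6)]⟩
[16] ⟨C=(λq. -1); E={v↦3}; S={0↦4, 1↦4, 2↦4, 3↦6}; K=[arg :: subL(6)]⟩
[17] ⟨C=v; E={v↦3}; S={0↦4, 1↦4, 2↦4, 3↦6}; K=[fun :: subL(6)]⟩
[18] ⟨C=-1; E={q↦4, v↦3}; S={0↦4, 1↦4, 2↦4, 3↦6, 4↦6}; K=[subL(6)]⟩
→ final value 7

Answer: 7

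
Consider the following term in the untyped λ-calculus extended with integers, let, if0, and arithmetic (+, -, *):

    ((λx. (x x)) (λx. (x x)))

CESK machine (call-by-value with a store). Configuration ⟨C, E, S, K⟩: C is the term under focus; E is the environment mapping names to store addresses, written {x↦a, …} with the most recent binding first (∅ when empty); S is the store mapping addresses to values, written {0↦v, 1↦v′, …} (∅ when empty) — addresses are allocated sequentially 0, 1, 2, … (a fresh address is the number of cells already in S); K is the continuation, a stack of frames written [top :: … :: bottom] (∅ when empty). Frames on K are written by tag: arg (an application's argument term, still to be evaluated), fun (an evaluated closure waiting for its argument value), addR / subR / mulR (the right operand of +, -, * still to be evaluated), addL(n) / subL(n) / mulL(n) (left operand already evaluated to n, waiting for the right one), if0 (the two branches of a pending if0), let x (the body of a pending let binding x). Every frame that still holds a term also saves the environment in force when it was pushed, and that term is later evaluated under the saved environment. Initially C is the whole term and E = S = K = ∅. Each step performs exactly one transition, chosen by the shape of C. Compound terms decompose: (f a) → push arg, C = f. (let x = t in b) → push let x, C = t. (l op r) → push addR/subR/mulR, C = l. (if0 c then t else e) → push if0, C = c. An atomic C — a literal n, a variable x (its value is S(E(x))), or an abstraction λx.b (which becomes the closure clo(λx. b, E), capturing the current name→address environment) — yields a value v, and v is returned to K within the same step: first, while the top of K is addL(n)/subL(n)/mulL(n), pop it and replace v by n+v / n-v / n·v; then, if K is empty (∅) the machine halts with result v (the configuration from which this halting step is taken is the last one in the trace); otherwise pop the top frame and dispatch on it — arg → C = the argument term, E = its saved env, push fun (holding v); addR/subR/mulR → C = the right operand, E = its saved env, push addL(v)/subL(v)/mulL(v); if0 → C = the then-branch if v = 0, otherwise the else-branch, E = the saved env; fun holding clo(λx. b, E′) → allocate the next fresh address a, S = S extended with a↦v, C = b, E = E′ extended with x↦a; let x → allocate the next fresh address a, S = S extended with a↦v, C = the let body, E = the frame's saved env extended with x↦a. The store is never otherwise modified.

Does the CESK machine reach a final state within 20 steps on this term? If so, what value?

Answer: DIVERGES (no final state within 20 steps)

Derivation:
t=0: ⟨C=((λx. (x x)) (λx. (x x))); E=∅; S=∅; K=∅⟩
t=1: ⟨C=(λx. (x x)); E=∅; S=∅; K=[arg]⟩
t=2: ⟨C=(λx. (x x)); E=∅; S=∅; K=[fun]⟩
t=3: ⟨C=(x x); E={x↦0}; S={0↦clo(λx. (x x), ∅)}; K=∅⟩
t=4: ⟨C=x; E={x↦0}; S={0↦clo(λx. (x x), ∅)}; K=[arg]⟩
t=5: ⟨C=x; E={x↦0}; S={0↦clo(λx. (x x), ∅)}; K=[fun]⟩
t=6: ⟨C=(x x); E={x↦1}; S={0↦clo(λx. (x x), ∅), 1↦clo(λx. (x x), ∅)}; K=∅⟩
t=7: ⟨C=x; E={x↦1}; S={0↦clo(λx. (x x), ∅), 1↦clo(λx. (x x), ∅)}; K=[arg]⟩
t=8: ⟨C=x; E={x↦1}; S={0↦clo(λx. (x x), ∅), 1↦clo(λx. (x x), ∅)}; K=[fun]⟩
t=9: ⟨C=(x x); E={x↦2}; S={0↦clo(λx. (x x), ∅), 1↦clo(λx. (x x), ∅), 2↦clo(λx. (x x), ∅)}; K=∅⟩
t=10: ⟨C=x; E={x↦2}; S={0↦clo(λx. (x x), ∅), 1↦clo(λx. (x x), ∅), 2↦clo(λx. (x x), ∅)}; K=[arg]⟩
t=11: ⟨C=x; E={x↦2}; S={0↦clo(λx. (x x), ∅), 1↦clo(λx. (x x), ∅), 2↦clo(λx. (x x), ∅)}; K=[fun]⟩
t=12: ⟨C=(x x); E={x↦3}; S={0↦clo(λx. (x x), ∅), 1↦clo(λx. (x x), ∅), 2↦clo(λx. (x x), ∅), 3↦clo(λx. (x x), ∅)}; K=∅⟩
t=13: ⟨C=x; E={x↦3}; S={0↦clo(λx. (x x), ∅), 1↦clo(λx. (x x), ∅), 2↦clo(λx. (x x), ∅), 3↦clo(λx. (x x), ∅)}; K=[arg]⟩
t=14: ⟨C=x; E={x↦3}; S={0↦clo(λx. (x x), ∅), 1↦clo(λx. (x x), ∅), 2↦clo(λx. (x x), ∅), 3↦clo(λx. (x x), ∅)}; K=[fun]⟩
t=15: ⟨C=(x x); E={x↦4}; S={0↦clo(λx. (x x), ∅), 1↦clo(λx. (x x), ∅), 2↦clo(λx. (x x), ∅), 3↦clo(λx. (x x), ∅), 4↦clo(λx. (x x), ∅)}; K=∅⟩
t=16: ⟨C=x; E={x↦4}; S={0↦clo(λx. (x x), ∅), 1↦clo(λx. (x x), ∅), 2↦clo(λx. (x x), ∅), 3↦clo(λx. (x x), ∅), 4↦clo(λx. (x x), ∅)}; K=[arg]⟩
t=17: ⟨C=x; E={x↦4}; S={0↦clo(λx. (x x), ∅), 1↦clo(λx. (x x), ∅), 2↦clo(λx. (x x), ∅), 3↦clo(λx. (x x), ∅), 4↦clo(λx. (x x), ∅)}; K=[fun]⟩
t=18: ⟨C=(x x); E={x↦5}; S={0↦clo(λx. (x x), ∅), 1↦clo(λx. (x x), ∅), 2↦clo(λx. (x x), ∅), 3↦clo(λx. (x x), ∅), 4↦clo(λx. (x x), ∅), 5↦clo(λx. (x x), ∅)}; K=∅⟩
t=19: ⟨C=x; E={x↦5}; S={0↦clo(λx. (x x), ∅), 1↦clo(λx. (x x), ∅), 2↦clo(λx. (x x), ∅), 3↦clo(λx. (x x), ∅), 4↦clo(λx. (x x), ∅), 5↦clo(λx. (x x), ∅)}; K=[arg]⟩
t=20: ⟨C=x; E={x↦5}; S={0↦clo(λx. (x x), ∅), 1↦clo(λx. (x x), ∅), 2↦clo(λx. (x x), ∅), 3↦clo(λx. (x x), ∅), 4↦clo(λx. (x x), ∅), 5↦clo(λx. (x x), ∅)}; K=[fun]⟩
→ 20 transitions taken and the configuration is still not final: no result within 20 steps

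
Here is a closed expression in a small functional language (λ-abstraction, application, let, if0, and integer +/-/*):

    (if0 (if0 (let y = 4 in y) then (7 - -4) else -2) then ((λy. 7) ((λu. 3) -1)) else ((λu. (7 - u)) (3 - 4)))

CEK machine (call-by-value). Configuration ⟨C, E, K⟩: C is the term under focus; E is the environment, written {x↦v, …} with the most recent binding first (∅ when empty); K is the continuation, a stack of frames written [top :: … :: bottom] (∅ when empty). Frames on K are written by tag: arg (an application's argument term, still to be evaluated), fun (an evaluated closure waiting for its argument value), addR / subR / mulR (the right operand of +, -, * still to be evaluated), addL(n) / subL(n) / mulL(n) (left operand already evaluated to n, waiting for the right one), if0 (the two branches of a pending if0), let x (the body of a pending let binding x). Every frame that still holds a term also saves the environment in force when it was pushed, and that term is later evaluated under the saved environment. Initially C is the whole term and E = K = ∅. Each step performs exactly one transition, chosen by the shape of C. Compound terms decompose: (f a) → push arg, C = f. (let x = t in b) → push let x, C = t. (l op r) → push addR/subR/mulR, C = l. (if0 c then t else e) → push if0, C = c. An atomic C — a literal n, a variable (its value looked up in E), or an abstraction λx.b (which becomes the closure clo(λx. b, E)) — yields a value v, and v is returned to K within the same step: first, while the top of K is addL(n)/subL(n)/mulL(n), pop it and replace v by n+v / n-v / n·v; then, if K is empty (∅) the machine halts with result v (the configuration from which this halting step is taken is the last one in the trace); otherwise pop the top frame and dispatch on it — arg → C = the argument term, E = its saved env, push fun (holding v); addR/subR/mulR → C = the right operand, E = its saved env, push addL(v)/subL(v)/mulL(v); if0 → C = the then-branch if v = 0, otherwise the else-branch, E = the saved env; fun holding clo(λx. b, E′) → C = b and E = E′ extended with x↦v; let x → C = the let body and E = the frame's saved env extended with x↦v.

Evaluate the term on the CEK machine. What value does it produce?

step 0: ⟨C=(if0 (if0 (let y = 4 in y) then (7 - -4) else -2) then ((λy. 7) ((λu. 3) -1)) else ((λu. (7 - u)) (3 - 4))); E=∅; K=∅⟩
step 1: ⟨C=(if0 (let y = 4 in y) then (7 - -4) else -2); E=∅; K=[if0]⟩
step 2: ⟨C=(let y = 4 in y); E=∅; K=[if0 :: if0]⟩
step 3: ⟨C=4; E=∅; K=[let y :: if0 :: if0]⟩
step 4: ⟨C=y; E={y↦4}; K=[if0 :: if0]⟩
step 5: ⟨C=-2; E=∅; K=[if0]⟩
step 6: ⟨C=((λu. (7 - u)) (3 - 4)); E=∅; K=∅⟩
step 7: ⟨C=(λu. (7 - u)); E=∅; K=[arg]⟩
step 8: ⟨C=(3 - 4); E=∅; K=[fun]⟩
step 9: ⟨C=3; E=∅; K=[subR :: fun]⟩
step 10: ⟨C=4; E=∅; K=[subL(3) :: fun]⟩
step 11: ⟨C=(7 - u); E={u↦-1}; K=∅⟩
step 12: ⟨C=7; E={u↦-1}; K=[subR]⟩
step 13: ⟨C=u; E={u↦-1}; K=[subL(7)]⟩
→ final value 8

Answer: 8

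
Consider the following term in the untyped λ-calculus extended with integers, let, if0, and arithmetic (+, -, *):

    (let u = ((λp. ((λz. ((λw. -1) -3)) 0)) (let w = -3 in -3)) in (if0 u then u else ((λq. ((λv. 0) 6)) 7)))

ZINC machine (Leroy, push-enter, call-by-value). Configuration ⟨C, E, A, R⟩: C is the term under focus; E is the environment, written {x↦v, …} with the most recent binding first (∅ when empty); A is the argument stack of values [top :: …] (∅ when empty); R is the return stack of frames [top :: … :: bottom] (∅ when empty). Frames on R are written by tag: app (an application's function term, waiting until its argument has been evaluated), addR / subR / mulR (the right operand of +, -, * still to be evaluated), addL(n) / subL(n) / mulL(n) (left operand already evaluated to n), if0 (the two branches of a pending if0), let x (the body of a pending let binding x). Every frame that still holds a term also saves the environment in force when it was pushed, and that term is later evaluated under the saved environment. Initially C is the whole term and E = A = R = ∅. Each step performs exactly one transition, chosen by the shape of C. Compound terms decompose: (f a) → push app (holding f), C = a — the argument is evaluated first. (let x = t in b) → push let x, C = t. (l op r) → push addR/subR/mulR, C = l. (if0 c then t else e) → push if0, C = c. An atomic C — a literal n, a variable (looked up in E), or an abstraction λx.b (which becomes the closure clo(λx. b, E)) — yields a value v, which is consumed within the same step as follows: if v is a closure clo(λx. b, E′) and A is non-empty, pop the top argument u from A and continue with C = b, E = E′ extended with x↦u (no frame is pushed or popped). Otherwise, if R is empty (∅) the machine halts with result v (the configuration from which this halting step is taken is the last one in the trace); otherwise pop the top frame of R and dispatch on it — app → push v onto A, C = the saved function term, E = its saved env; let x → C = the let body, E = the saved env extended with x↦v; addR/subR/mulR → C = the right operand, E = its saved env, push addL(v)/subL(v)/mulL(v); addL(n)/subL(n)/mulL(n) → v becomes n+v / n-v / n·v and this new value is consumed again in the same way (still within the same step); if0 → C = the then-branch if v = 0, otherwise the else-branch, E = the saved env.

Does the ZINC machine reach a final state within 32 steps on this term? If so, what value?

0. [C=(let u = ((λp. ((λz. ((λw. -1) -3)) 0)) (let w = -3 in -3)) in (if0 u then u else ((λq. ((λv. 0) 6)) 7))) | E=∅ | A=∅ | R=∅]
1. [C=((λp. ((λz. ((λw. -1) -3)) 0)) (let w = -3 in -3)) | E=∅ | A=∅ | R=[let u]]
2. [C=(let w = -3 in -3) | E=∅ | A=∅ | R=[app :: let u]]
3. [C=-3 | E=∅ | A=∅ | R=[let w :: app :: let u]]
4. [C=-3 | E={w↦-3} | A=∅ | R=[app :: let u]]
5. [C=(λp. ((λz. ((λw. -1) -3)) 0)) | E=∅ | A=[-3] | R=[let u]]
6. [C=((λz. ((λw. -1) -3)) 0) | E={p↦-3} | A=∅ | R=[let u]]
7. [C=0 | E={p↦-3} | A=∅ | R=[app :: let u]]
8. [C=(λz. ((λw. -1) -3)) | E={p↦-3} | A=[0] | R=[let u]]
9. [C=((λw. -1) -3) | E={z↦0, p↦-3} | A=∅ | R=[let u]]
10. [C=-3 | E={z↦0, p↦-3} | A=∅ | R=[app :: let u]]
11. [C=(λw. -1) | E={z↦0, p↦-3} | A=[-3] | R=[let u]]
12. [C=-1 | E={w↦-3, z↦0, p↦-3} | A=∅ | R=[let u]]
13. [C=(if0 u then u else ((λq. ((λv. 0) 6)) 7)) | E={u↦-1} | A=∅ | R=∅]
14. [C=u | E={u↦-1} | A=∅ | R=[if0]]
15. [C=((λq. ((λv. 0) 6)) 7) | E={u↦-1} | A=∅ | R=∅]
16. [C=7 | E={u↦-1} | A=∅ | R=[app]]
17. [C=(λq. ((λv. 0) 6)) | E={u↦-1} | A=[7] | R=∅]
18. [C=((λv. 0) 6) | E={q↦7, u↦-1} | A=∅ | R=∅]
19. [C=6 | E={q↦7, u↦-1} | A=∅ | R=[app]]
20. [C=(λv. 0) | E={q↦7, u↦-1} | A=[6] | R=∅]
21. [C=0 | E={v↦6, q↦7, u↦-1} | A=∅ | R=∅]
→ final value 0

Answer: 0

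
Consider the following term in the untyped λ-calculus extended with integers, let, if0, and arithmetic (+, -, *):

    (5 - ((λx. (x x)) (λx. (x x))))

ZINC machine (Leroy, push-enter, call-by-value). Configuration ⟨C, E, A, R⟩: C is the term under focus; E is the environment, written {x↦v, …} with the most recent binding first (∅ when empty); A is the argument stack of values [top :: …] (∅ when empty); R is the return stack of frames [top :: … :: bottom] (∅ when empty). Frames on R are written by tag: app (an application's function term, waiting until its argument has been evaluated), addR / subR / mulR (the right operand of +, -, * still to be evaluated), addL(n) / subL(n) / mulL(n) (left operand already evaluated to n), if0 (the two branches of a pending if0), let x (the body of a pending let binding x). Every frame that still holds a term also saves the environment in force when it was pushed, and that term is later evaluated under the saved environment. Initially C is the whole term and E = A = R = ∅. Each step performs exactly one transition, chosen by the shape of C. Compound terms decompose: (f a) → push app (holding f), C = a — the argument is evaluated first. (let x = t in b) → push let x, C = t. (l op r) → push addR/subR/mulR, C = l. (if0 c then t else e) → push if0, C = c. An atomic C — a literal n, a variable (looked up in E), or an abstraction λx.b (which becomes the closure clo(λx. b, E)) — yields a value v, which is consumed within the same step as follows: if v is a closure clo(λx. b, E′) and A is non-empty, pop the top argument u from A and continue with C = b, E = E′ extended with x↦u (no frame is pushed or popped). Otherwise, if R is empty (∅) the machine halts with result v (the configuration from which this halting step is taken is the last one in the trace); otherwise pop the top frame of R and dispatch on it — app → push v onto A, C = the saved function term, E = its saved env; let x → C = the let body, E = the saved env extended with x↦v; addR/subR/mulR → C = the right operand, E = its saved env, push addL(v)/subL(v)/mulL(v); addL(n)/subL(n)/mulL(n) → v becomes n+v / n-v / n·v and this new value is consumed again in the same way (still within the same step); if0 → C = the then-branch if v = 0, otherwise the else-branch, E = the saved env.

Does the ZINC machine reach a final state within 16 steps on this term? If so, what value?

Answer: DIVERGES (no final state within 16 steps)

Machine steps:
[0] <C=(5 - ((λx. (x x)) (λx. (x x)))), E=∅, A=∅, R=∅>
[1] <C=5, E=∅, A=∅, R=[subR]>
[2] <C=((λx. (x x)) (λx. (x x))), E=∅, A=∅, R=[subL(5)]>
[3] <C=(λx. (x x)), E=∅, A=∅, R=[app :: subL(5)]>
[4] <C=(λx. (x x)), E=∅, A=[clo(λx. (x x), ∅)], R=[subL(5)]>
[5] <C=(x x), E={x↦clo(λx. (x x), ∅)}, A=∅, R=[subL(5)]>
[6] <C=x, E={x↦clo(λx. (x x), ∅)}, A=∅, R=[app :: subL(5)]>
[7] <C=x, E={x↦clo(λx. (x x), ∅)}, A=[clo(λx. (x x), ∅)], R=[subL(5)]>
… configuration repeats with period 3 (steps 5–7 recur indefinitely) …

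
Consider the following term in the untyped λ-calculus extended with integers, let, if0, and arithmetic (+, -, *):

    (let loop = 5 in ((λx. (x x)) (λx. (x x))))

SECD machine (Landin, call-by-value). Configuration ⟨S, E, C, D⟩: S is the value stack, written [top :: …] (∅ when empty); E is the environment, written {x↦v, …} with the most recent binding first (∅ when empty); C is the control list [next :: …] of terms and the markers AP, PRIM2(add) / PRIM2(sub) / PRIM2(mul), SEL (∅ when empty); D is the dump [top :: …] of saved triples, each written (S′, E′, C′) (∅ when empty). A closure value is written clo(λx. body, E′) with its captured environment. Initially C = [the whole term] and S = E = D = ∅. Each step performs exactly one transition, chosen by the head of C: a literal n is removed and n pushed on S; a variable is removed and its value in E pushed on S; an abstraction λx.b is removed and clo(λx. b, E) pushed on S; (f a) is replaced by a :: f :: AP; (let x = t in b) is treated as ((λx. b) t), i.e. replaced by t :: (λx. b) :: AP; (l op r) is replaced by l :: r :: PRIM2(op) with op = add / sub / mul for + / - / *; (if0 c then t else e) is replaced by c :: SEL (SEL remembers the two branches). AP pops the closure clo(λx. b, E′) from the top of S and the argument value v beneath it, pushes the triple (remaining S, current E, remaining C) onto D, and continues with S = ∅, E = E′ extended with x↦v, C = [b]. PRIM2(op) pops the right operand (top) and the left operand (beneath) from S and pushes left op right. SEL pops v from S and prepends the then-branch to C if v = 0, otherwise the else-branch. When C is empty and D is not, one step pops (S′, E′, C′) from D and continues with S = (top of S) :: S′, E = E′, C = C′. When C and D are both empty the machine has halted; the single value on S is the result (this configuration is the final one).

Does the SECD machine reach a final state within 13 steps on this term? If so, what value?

t=0: [S=∅ | E=∅ | C=[(let loop = 5 in ((λx. (x x)) (λx. (x x))))] | D=∅]
t=1: [S=∅ | E=∅ | C=[5 :: (λloop. ((λx. (x x)) (λx. (x x)))) :: AP] | D=∅]
t=2: [S=[5] | E=∅ | C=[(λloop. ((λx. (x x)) (λx. (x x)))) :: AP] | D=∅]
t=3: [S=[clo(λloop. ((λx. (x x)) (λx. (x x))), ∅) :: 5] | E=∅ | C=[AP] | D=∅]
t=4: [S=∅ | E={loop↦5} | C=[((λx. (x x)) (λx. (x x)))] | D=[(∅, ∅, ∅)]]
t=5: [S=∅ | E={loop↦5} | C=[(λx. (x x)) :: (λx. (x x)) :: AP] | D=[(∅, ∅, ∅)]]
t=6: [S=[clo(λx. (x x), {loop↦5})] | E={loop↦5} | C=[(λx. (x x)) :: AP] | D=[(∅, ∅, ∅)]]
t=7: [S=[clo(λx. (x x), {loop↦5}) :: clo(λx. (x x), {loop↦5})] | E={loop↦5} | C=[AP] | D=[(∅, ∅, ∅)]]
t=8: [S=∅ | E={x↦clo(λx. (x x), {loop↦5}), loop↦5} | C=[(x x)] | D=[(∅, {loop↦5}, ∅) :: (∅, ∅, ∅)]]
t=9: [S=∅ | E={x↦clo(λx. (x x), {loop↦5}), loop↦5} | C=[x :: x :: AP] | D=[(∅, {loop↦5}, ∅) :: (∅, ∅, ∅)]]
t=10: [S=[clo(λx. (x x), {loop↦5})] | E={x↦clo(λx. (x x), {loop↦5}), loop↦5} | C=[x :: AP] | D=[(∅, {loop↦5}, ∅) :: (∅, ∅, ∅)]]
t=11: [S=[clo(λx. (x x), {loop↦5}) :: clo(λx. (x x), {loop↦5})] | E={x↦clo(λx. (x x), {loop↦5}), loop↦5} | C=[AP] | D=[(∅, {loop↦5}, ∅) :: (∅, ∅, ∅)]]
t=12: [S=∅ | E={x↦clo(λx. (x x), {loop↦5}), loop↦5} | C=[(x x)] | D=[(∅, {x↦clo(λx. (x x), {loop↦5}), loop↦5}, ∅) :: (∅, {loop↦5}, ∅) :: (∅, ∅, ∅)]]
t=13: [S=∅ | E={x↦clo(λx. (x x), {loop↦5}), loop↦5} | C=[x :: x :: AP] | D=[(∅, {x↦clo(λx. (x x), {loop↦5}), loop↦5}, ∅) :: (∅, {loop↦5}, ∅) :: (∅, ∅, ∅)]]
→ 13 transitions taken and the configuration is still not final: no result within 13 steps

Answer: DIVERGES (no final state within 13 steps)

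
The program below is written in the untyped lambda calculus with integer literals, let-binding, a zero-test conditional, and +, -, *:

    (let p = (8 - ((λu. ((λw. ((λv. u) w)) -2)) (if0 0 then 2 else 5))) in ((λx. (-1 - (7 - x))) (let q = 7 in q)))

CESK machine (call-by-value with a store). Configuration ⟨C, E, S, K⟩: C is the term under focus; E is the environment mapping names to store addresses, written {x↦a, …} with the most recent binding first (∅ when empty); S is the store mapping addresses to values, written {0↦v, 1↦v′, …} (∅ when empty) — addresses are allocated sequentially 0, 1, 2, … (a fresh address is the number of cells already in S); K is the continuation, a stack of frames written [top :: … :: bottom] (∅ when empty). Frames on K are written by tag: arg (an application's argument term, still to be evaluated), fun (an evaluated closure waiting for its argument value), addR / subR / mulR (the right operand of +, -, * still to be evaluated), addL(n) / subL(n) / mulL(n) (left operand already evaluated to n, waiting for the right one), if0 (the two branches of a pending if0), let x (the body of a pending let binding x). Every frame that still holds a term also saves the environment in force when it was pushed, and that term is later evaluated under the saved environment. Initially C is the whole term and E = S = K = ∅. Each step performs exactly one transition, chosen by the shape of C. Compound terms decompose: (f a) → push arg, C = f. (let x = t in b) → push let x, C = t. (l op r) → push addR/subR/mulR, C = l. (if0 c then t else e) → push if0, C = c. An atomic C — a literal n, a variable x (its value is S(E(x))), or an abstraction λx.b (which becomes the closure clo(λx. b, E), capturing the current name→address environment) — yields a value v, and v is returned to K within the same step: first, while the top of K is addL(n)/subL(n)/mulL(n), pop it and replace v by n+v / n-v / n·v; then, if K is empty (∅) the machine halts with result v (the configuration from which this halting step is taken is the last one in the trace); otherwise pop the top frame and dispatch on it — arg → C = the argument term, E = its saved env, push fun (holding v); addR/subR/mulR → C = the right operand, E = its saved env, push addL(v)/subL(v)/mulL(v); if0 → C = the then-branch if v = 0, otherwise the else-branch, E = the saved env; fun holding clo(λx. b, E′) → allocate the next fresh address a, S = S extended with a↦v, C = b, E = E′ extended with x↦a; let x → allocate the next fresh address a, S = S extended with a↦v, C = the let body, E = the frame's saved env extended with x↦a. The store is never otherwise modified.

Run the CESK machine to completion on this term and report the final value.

Answer: -1

Machine steps:
step 0: [C=(let p = (8 - ((λu. ((λw. ((λv. u) w)) -2)) (if0 0 then 2 else 5))) in ((λx. (-1 - (7 - x))) (let q = 7 in q))) | E=∅ | S=∅ | K=∅]
step 1: [C=(8 - ((λu. ((λw. ((λv. u) w)) -2)) (if0 0 then 2 else 5))) | E=∅ | S=∅ | K=[let p]]
step 2: [C=8 | E=∅ | S=∅ | K=[subR :: let p]]
step 3: [C=((λu. ((λw. ((λv. u) w)) -2)) (if0 0 then 2 else 5)) | E=∅ | S=∅ | K=[subL(8) :: let p]]
step 4: [C=(λu. ((λw. ((λv. u) w)) -2)) | E=∅ | S=∅ | K=[arg :: subL(8) :: let p]]
step 5: [C=(if0 0 then 2 else 5) | E=∅ | S=∅ | K=[fun :: subL(8) :: let p]]
step 6: [C=0 | E=∅ | S=∅ | K=[if0 :: fun :: subL(8) :: let p]]
step 7: [C=2 | E=∅ | S=∅ | K=[fun :: subL(8) :: let p]]
step 8: [C=((λw. ((λv. u) w)) -2) | E={u↦0} | S={0↦2} | K=[subL(8) :: let p]]
step 9: [C=(λw. ((λv. u) w)) | E={u↦0} | S={0↦2} | K=[arg :: subL(8) :: let p]]
step 10: [C=-2 | E={u↦0} | S={0↦2} | K=[fun :: subL(8) :: let p]]
step 11: [C=((λv. u) w) | E={w↦1, u↦0} | S={0↦2, 1↦-2} | K=[subL(8) :: let p]]
step 12: [C=(λv. u) | E={w↦1, u↦0} | S={0↦2, 1↦-2} | K=[arg :: subL(8) :: let p]]
step 13: [C=w | E={w↦1, u↦0} | S={0↦2, 1↦-2} | K=[fun :: subL(8) :: let p]]
step 14: [C=u | E={v↦2, w↦1, u↦0} | S={0↦2, 1↦-2, 2↦-2} | K=[subL(8) :: let p]]
step 15: [C=((λx. (-1 - (7 - x))) (let q = 7 in q)) | E={p↦3} | S={0↦2, 1↦-2, 2↦-2, 3↦6} | K=∅]
step 16: [C=(λx. (-1 - (7 - x))) | E={p↦3} | S={0↦2, 1↦-2, 2↦-2, 3↦6} | K=[arg]]
step 17: [C=(let q = 7 in q) | E={p↦3} | S={0↦2, 1↦-2, 2↦-2, 3↦6} | K=[fun]]
step 18: [C=7 | E={p↦3} | S={0↦2, 1↦-2, 2↦-2, 3↦6} | K=[let q :: fun]]
step 19: [C=q | E={q↦4, p↦3} | S={0↦2, 1↦-2, 2↦-2, 3↦6, 4↦7} | K=[fun]]
step 20: [C=(-1 - (7 - x)) | E={x↦5, p↦3} | S={0↦2, 1↦-2, 2↦-2, 3↦6, 4↦7, 5↦7} | K=∅]
step 21: [C=-1 | E={x↦5, p↦3} | S={0↦2, 1↦-2, 2↦-2, 3↦6, 4↦7, 5↦7} | K=[subR]]
step 22: [C=(7 - x) | E={x↦5, p↦3} | S={0↦2, 1↦-2, 2↦-2, 3↦6, 4↦7, 5↦7} | K=[subL(-1)]]
step 23: [C=7 | E={x↦5, p↦3} | S={0↦2, 1↦-2, 2↦-2, 3↦6, 4↦7, 5↦7} | K=[subR :: subL(-1)]]
step 24: [C=x | E={x↦5, p↦3} | S={0↦2, 1↦-2, 2↦-2, 3↦6, 4↦7, 5↦7} | K=[subL(7) :: subL(-1)]]
→ final value -1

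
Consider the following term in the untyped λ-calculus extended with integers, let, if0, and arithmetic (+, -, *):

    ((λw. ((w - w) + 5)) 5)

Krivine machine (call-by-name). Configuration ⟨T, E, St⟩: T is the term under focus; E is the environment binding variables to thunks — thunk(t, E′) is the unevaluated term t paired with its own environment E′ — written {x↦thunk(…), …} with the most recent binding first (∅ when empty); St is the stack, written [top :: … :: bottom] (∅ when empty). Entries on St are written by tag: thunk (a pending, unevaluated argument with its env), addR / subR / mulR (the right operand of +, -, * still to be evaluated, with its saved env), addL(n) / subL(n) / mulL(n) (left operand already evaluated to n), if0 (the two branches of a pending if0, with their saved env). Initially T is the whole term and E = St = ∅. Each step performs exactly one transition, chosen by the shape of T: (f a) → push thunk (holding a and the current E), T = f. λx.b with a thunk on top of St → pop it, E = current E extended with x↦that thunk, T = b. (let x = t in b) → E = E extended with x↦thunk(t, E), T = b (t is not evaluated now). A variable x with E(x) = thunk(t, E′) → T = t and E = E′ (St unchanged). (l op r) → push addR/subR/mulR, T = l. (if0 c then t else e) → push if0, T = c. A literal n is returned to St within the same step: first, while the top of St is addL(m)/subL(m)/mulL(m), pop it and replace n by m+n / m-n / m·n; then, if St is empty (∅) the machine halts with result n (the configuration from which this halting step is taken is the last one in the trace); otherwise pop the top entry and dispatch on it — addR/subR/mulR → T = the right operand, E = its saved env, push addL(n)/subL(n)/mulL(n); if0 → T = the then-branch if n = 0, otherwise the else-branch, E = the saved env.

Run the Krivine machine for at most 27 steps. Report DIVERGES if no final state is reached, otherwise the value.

0. <T=((λw. ((w - w) + 5)) 5), E=∅, St=∅>
1. <T=(λw. ((w - w) + 5)), E=∅, St=[thunk]>
2. <T=((w - w) + 5), E={w↦thunk(5, ∅)}, St=∅>
3. <T=(w - w), E={w↦thunk(5, ∅)}, St=[addR]>
4. <T=w, E={w↦thunk(5, ∅)}, St=[subR :: addR]>
5. <T=5, E=∅, St=[subR :: addR]>
6. <T=w, E={w↦thunk(5, ∅)}, St=[subL(5) :: addR]>
7. <T=5, E=∅, St=[subL(5) :: addR]>
8. <T=5, E={w↦thunk(5, ∅)}, St=[addL(0)]>
→ final value 5

Answer: 5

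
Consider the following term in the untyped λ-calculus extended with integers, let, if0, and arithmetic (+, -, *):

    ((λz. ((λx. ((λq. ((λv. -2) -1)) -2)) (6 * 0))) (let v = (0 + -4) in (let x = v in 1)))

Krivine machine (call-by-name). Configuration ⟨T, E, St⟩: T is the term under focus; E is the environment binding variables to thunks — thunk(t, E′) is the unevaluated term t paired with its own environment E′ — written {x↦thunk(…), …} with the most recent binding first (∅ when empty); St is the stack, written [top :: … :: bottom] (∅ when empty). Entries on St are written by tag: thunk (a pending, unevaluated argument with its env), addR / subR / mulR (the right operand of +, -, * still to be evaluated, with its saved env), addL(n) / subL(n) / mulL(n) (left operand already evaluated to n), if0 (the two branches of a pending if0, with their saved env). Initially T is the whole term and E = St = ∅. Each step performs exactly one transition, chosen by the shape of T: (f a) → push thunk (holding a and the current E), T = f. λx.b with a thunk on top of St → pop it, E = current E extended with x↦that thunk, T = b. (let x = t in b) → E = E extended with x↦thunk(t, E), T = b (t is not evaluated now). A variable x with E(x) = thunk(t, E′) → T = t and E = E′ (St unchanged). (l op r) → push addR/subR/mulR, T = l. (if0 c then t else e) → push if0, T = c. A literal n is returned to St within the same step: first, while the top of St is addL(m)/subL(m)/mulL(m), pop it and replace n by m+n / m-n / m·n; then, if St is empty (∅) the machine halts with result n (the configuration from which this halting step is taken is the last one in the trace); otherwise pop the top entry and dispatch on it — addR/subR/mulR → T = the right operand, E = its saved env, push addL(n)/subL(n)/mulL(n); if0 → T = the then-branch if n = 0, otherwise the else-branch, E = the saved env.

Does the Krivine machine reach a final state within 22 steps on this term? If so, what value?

t=0: [T=((λz. ((λx. ((λq. ((λv. -2) -1)) -2)) (6 * 0))) (let v = (0 + -4) in (let x = v in 1))) | E=∅ | St=∅]
t=1: [T=(λz. ((λx. ((λq. ((λv. -2) -1)) -2)) (6 * 0))) | E=∅ | St=[thunk]]
t=2: [T=((λx. ((λq. ((λv. -2) -1)) -2)) (6 * 0)) | E={z↦thunk((let v = (0 + -4) in (let x = v in 1)), ∅)} | St=∅]
t=3: [T=(λx. ((λq. ((λv. -2) -1)) -2)) | E={z↦thunk((let v = (0 + -4) in (let x = v in 1)), ∅)} | St=[thunk]]
t=4: [T=((λq. ((λv. -2) -1)) -2) | E={x↦thunk((6 * 0), {z↦thunk((let v = (0 + -4) in (let x = v in 1)), ∅)}), z↦thunk((let v = (0 + -4) in (let x = v in 1)), ∅)} | St=∅]
t=5: [T=(λq. ((λv. -2) -1)) | E={x↦thunk((6 * 0), {z↦thunk((let v = (0 + -4) in (let x = v in 1)), ∅)}), z↦thunk((let v = (0 + -4) in (let x = v in 1)), ∅)} | St=[thunk]]
t=6: [T=((λv. -2) -1) | E={q↦thunk(-2, {x↦thunk((6 * 0), {z↦thunk((let v = (0 + -4) in (let x = v in 1)), ∅)}), z↦thunk((let v = (0 + -4) in (let x = v in 1)), ∅)}), x↦thunk((6 * 0), {z↦thunk((let v = (0 + -4) in (let x = v in 1)), ∅)}), z↦thunk((let v = (0 + -4) in (let x = v in 1)), ∅)} | St=∅]
t=7: [T=(λv. -2) | E={q↦thunk(-2, {x↦thunk((6 * 0), {z↦thunk((let v = (0 + -4) in (let x = v in 1)), ∅)}), z↦thunk((let v = (0 + -4) in (let x = v in 1)), ∅)}), x↦thunk((6 * 0), {z↦thunk((let v = (0 + -4) in (let x = v in 1)), ∅)}), z↦thunk((let v = (0 + -4) in (let x = v in 1)), ∅)} | St=[thunk]]
t=8: [T=-2 | E={v↦thunk(-1, {q↦thunk(-2, {x↦thunk((6 * 0), {z↦thunk((let v = (0 + -4) in (let x = v in 1)), ∅)}), z↦thunk((let v = (0 + -4) in (let x = v in 1)), ∅)}), x↦thunk((6 * 0), {z↦thunk((let v = (0 + -4) in (let x = v in 1)), ∅)}), z↦thunk((let v = (0 + -4) in (let x = v in 1)), ∅)}), q↦thunk(-2, {x↦thunk((6 * 0), {z↦thunk((let v = (0 + -4) in (let x = v in 1)), ∅)}), z↦thunk((let v = (0 + -4) in (let x = v in 1)), ∅)}), x↦thunk((6 * 0), {z↦thunk((let v = (0 + -4) in (let x = v in 1)), ∅)}), z↦thunk((let v = (0 + -4) in (let x = v in 1)), ∅)} | St=∅]
→ final value -2

Answer: -2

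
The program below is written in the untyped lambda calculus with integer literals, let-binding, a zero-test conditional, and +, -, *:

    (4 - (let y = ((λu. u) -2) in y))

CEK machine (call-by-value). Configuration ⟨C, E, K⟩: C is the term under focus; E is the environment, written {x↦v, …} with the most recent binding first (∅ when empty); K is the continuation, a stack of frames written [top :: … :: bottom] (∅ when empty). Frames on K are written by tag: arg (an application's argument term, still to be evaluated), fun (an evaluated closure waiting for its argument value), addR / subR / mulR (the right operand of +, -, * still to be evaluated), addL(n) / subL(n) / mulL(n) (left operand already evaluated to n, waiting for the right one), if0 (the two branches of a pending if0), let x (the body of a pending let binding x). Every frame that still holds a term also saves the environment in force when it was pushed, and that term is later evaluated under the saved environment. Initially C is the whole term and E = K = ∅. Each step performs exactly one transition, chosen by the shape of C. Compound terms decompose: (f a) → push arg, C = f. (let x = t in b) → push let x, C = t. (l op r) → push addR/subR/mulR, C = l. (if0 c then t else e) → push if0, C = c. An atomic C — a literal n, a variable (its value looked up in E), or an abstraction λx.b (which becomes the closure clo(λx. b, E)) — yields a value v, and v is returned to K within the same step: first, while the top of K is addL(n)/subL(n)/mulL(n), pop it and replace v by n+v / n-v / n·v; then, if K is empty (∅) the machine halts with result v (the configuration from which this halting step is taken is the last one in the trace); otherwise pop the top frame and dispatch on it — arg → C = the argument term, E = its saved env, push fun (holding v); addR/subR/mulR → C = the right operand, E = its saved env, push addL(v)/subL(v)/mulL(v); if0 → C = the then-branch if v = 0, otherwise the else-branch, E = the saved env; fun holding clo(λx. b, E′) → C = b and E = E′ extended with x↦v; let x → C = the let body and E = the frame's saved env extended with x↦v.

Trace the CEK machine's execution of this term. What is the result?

[0] [C=(4 - (let y = ((λu. u) -2) in y)) | E=∅ | K=∅]
[1] [C=4 | E=∅ | K=[subR]]
[2] [C=(let y = ((λu. u) -2) in y) | E=∅ | K=[subL(4)]]
[3] [C=((λu. u) -2) | E=∅ | K=[let y :: subL(4)]]
[4] [C=(λu. u) | E=∅ | K=[arg :: let y :: subL(4)]]
[5] [C=-2 | E=∅ | K=[fun :: let y :: subL(4)]]
[6] [C=u | E={u↦-2} | K=[let y :: subL(4)]]
[7] [C=y | E={y↦-2} | K=[subL(4)]]
→ final value 6

Answer: 6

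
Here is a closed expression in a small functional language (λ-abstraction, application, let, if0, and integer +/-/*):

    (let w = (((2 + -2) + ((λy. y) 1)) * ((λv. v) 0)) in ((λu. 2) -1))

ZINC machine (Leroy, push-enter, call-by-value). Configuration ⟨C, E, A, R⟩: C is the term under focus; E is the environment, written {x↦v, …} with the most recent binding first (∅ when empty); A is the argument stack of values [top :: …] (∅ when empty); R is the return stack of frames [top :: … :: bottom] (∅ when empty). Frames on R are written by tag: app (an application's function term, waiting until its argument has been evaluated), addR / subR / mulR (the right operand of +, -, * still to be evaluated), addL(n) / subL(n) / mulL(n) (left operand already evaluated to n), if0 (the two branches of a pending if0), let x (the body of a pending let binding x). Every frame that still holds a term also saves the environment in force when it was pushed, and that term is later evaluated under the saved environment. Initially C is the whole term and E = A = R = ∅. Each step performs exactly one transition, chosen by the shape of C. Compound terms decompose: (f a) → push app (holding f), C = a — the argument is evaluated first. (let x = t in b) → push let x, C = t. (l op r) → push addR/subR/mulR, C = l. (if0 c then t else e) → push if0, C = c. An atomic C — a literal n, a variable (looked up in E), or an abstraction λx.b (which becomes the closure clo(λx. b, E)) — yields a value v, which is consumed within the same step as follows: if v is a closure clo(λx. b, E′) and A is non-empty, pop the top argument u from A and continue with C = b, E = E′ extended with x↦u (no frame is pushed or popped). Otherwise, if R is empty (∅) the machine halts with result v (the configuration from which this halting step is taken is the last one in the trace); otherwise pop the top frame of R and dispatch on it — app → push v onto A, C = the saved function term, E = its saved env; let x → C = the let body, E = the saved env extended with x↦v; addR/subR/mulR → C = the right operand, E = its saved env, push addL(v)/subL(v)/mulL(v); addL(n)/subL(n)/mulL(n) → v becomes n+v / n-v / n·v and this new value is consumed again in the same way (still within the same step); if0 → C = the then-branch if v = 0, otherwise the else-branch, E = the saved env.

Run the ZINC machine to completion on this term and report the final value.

[0] <C=(let w = (((2 + -2) + ((λy. y) 1)) * ((λv. v) 0)) in ((λu. 2) -1)), E=∅, A=∅, R=∅>
[1] <C=(((2 + -2) + ((λy. y) 1)) * ((λv. v) 0)), E=∅, A=∅, R=[let w]>
[2] <C=((2 + -2) + ((λy. y) 1)), E=∅, A=∅, R=[mulR :: let w]>
[3] <C=(2 + -2), E=∅, A=∅, R=[addR :: mulR :: let w]>
[4] <C=2, E=∅, A=∅, R=[addR :: addR :: mulR :: let w]>
[5] <C=-2, E=∅, A=∅, R=[addL(2) :: addR :: mulR :: let w]>
[6] <C=((λy. y) 1), E=∅, A=∅, R=[addL(0) :: mulR :: let w]>
[7] <C=1, E=∅, A=∅, R=[app :: addL(0) :: mulR :: let w]>
[8] <C=(λy. y), E=∅, A=[1], R=[addL(0) :: mulR :: let w]>
[9] <C=y, E={y↦1}, A=∅, R=[addL(0) :: mulR :: let w]>
[10] <C=((λv. v) 0), E=∅, A=∅, R=[mulL(1) :: let w]>
[11] <C=0, E=∅, A=∅, R=[app :: mulL(1) :: let w]>
[12] <C=(λv. v), E=∅, A=[0], R=[mulL(1) :: let w]>
[13] <C=v, E={v↦0}, A=∅, R=[mulL(1) :: let w]>
[14] <C=((λu. 2) -1), E={w↦0}, A=∅, R=∅>
[15] <C=-1, E={w↦0}, A=∅, R=[app]>
[16] <C=(λu. 2), E={w↦0}, A=[-1], R=∅>
[17] <C=2, E={u↦-1, w↦0}, A=∅, R=∅>
→ final value 2

Answer: 2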